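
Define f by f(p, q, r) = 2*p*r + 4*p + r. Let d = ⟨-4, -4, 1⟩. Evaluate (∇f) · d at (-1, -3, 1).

∂f/∂p = 2*r + 4
∂f/∂q = 0
∂f/∂r = 2*p + 1
∇f at (-1, -3, 1) = (6, 0, -1)
∇f · d = (6)(-4) + (0)(-4) + (-1)(1) = -25

-25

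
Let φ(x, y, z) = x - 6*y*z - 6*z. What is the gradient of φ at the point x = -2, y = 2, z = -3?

∂φ/∂x = 1
∂φ/∂y = -6*z
∂φ/∂z = -6*y - 6
∇φ = (1, -6*z, -6*y - 6)
At (-2, 2, -3): (1, 18, -18).

(1, 18, -18)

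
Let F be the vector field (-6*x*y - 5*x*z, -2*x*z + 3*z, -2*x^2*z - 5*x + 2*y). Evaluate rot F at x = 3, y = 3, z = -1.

(5, -22, 20)

(∇×F)₁ = ∂F₃/∂y − ∂F₂/∂z = 2*x - 1
(∇×F)₂ = ∂F₁/∂z − ∂F₃/∂x = 4*x*z - 5*x + 5
(∇×F)₃ = ∂F₂/∂x − ∂F₁/∂y = 6*x - 2*z
∇×F = (2*x - 1, 4*x*z - 5*x + 5, 6*x - 2*z)
At (3, 3, -1): (5, -22, 20).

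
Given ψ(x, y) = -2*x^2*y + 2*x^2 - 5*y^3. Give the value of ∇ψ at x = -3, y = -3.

∂ψ/∂x = -4*x*y + 4*x
∂ψ/∂y = -2*x^2 - 15*y^2
∇ψ = (-4*x*y + 4*x, -2*x^2 - 15*y^2)
At (-3, -3): (-48, -153).

(-48, -153)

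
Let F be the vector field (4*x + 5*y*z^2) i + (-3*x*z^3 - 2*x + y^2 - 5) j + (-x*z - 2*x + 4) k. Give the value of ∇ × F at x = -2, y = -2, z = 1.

(∇×F)₁ = ∂F₃/∂y − ∂F₂/∂z = 9*x*z^2
(∇×F)₂ = ∂F₁/∂z − ∂F₃/∂x = 10*y*z + z + 2
(∇×F)₃ = ∂F₂/∂x − ∂F₁/∂y = -3*z^3 - 5*z^2 - 2
∇×F = (9*x*z^2, 10*y*z + z + 2, -3*z^3 - 5*z^2 - 2)
At (-2, -2, 1): (-18, -17, -10).

(-18, -17, -10)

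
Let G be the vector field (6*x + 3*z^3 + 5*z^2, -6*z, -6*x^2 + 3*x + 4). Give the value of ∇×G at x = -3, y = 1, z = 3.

(∇×G)₁ = ∂G₃/∂y − ∂G₂/∂z = 6
(∇×G)₂ = ∂G₁/∂z − ∂G₃/∂x = 12*x + 9*z^2 + 10*z - 3
(∇×G)₃ = ∂G₂/∂x − ∂G₁/∂y = 0
∇×G = (6, 12*x + 9*z^2 + 10*z - 3, 0)
At (-3, 1, 3): (6, 72, 0).

(6, 72, 0)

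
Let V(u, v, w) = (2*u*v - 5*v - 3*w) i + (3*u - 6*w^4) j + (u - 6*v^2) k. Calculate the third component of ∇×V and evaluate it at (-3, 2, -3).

14

(∇×V)_3 = ∂V₂/∂u − ∂V₁/∂v
= 3 − (2*u - 5)
= -2*u + 8
At (-3, 2, -3): 14.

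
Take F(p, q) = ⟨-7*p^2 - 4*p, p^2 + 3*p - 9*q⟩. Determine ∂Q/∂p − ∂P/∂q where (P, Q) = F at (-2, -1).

-1

∂F₂/∂p = 2*p + 3
∂F₁/∂q = 0
Scalar curl = 2*p + 3
At (-2, -1): -1.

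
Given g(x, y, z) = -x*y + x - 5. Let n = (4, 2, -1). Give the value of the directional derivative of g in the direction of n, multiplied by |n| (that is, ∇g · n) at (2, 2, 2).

-8

∂g/∂x = -y + 1
∂g/∂y = -x
∂g/∂z = 0
∇g at (2, 2, 2) = (-1, -2, 0)
∇g · n = (-1)(4) + (-2)(2) + (0)(-1) = -8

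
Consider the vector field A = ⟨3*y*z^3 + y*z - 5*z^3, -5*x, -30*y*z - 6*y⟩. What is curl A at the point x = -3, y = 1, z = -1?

(24, -5, -1)

(∇×A)₁ = ∂A₃/∂y − ∂A₂/∂z = -30*z - 6
(∇×A)₂ = ∂A₁/∂z − ∂A₃/∂x = 9*y*z^2 + y - 15*z^2
(∇×A)₃ = ∂A₂/∂x − ∂A₁/∂y = -3*z^3 - z - 5
∇×A = (-30*z - 6, 9*y*z^2 + y - 15*z^2, -3*z^3 - z - 5)
At (-3, 1, -1): (24, -5, -1).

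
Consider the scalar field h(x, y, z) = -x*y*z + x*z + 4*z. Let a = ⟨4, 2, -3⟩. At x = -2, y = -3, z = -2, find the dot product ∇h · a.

-28

∂h/∂x = -y*z + z
∂h/∂y = -x*z
∂h/∂z = -x*y + x + 4
∇h at (-2, -3, -2) = (-8, -4, -4)
∇h · a = (-8)(4) + (-4)(2) + (-4)(-3) = -28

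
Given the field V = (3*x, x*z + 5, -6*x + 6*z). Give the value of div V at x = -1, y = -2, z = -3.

∂V₁/∂x = 3
∂V₂/∂y = 0
∂V₃/∂z = 6
∇·V = 9
At (-1, -2, -3): 9.

9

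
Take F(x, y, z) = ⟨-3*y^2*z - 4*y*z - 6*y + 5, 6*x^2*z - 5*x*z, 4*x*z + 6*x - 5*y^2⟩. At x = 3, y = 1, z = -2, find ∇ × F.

(-49, -5, -76)

(∇×F)₁ = ∂F₃/∂y − ∂F₂/∂z = -6*x^2 + 5*x - 10*y
(∇×F)₂ = ∂F₁/∂z − ∂F₃/∂x = -3*y^2 - 4*y - 4*z - 6
(∇×F)₃ = ∂F₂/∂x − ∂F₁/∂y = 12*x*z + 6*y*z - z + 6
∇×F = (-6*x^2 + 5*x - 10*y, -3*y^2 - 4*y - 4*z - 6, 12*x*z + 6*y*z - z + 6)
At (3, 1, -2): (-49, -5, -76).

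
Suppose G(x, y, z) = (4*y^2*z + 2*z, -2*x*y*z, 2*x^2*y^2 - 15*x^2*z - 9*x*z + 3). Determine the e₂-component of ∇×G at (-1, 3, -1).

95

(∇×G)_2 = ∂G₁/∂z − ∂G₃/∂x
= 4*y^2 + 2 − (4*x*y^2 - 30*x*z - 9*z)
= -4*x*y^2 + 30*x*z + 4*y^2 + 9*z + 2
At (-1, 3, -1): 95.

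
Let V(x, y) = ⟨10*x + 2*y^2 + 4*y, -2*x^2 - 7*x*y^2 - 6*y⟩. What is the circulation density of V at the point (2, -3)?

-63

∂V₂/∂x = -4*x - 7*y^2
∂V₁/∂y = 4*y + 4
Scalar curl = -4*x - 7*y^2 - 4*y - 4
At (2, -3): -63.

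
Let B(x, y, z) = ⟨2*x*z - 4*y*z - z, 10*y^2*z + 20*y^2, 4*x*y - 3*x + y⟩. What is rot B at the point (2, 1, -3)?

(-1, -2, -12)

(∇×B)₁ = ∂B₃/∂y − ∂B₂/∂z = 4*x - 10*y^2 + 1
(∇×B)₂ = ∂B₁/∂z − ∂B₃/∂x = 2*x - 8*y + 2
(∇×B)₃ = ∂B₂/∂x − ∂B₁/∂y = 4*z
∇×B = (4*x - 10*y^2 + 1, 2*x - 8*y + 2, 4*z)
At (2, 1, -3): (-1, -2, -12).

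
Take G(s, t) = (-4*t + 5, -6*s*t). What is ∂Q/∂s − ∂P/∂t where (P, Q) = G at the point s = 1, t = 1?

∂G₂/∂s = -6*t
∂G₁/∂t = -4
Scalar curl = -6*t + 4
At (1, 1): -2.

-2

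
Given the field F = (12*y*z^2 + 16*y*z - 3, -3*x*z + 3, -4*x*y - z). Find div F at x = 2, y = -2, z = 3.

-1

∂F₁/∂x = 0
∂F₂/∂y = 0
∂F₃/∂z = -1
∇·F = -1
At (2, -2, 3): -1.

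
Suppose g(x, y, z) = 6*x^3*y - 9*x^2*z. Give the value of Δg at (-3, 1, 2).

-144

∂²g/∂x² = 18*(2*x*y - z)
∂²g/∂y² = 0
∂²g/∂z² = 0
∇²g = 36*x*y - 18*z
At (-3, 1, 2): -144.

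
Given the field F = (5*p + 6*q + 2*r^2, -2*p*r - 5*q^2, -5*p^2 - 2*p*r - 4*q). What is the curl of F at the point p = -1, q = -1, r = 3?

(∇×F)₁ = ∂F₃/∂q − ∂F₂/∂r = 2*p - 4
(∇×F)₂ = ∂F₁/∂r − ∂F₃/∂p = 10*p + 6*r
(∇×F)₃ = ∂F₂/∂p − ∂F₁/∂q = -2*r - 6
∇×F = (2*p - 4, 10*p + 6*r, -2*r - 6)
At (-1, -1, 3): (-6, 8, -12).

(-6, 8, -12)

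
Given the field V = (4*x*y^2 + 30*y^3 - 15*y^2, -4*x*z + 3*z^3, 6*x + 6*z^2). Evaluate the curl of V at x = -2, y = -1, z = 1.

(∇×V)₁ = ∂V₃/∂y − ∂V₂/∂z = 4*x - 9*z^2
(∇×V)₂ = ∂V₁/∂z − ∂V₃/∂x = -6
(∇×V)₃ = ∂V₂/∂x − ∂V₁/∂y = -8*x*y - 90*y^2 + 30*y - 4*z
∇×V = (4*x - 9*z^2, -6, -8*x*y - 90*y^2 + 30*y - 4*z)
At (-2, -1, 1): (-17, -6, -140).

(-17, -6, -140)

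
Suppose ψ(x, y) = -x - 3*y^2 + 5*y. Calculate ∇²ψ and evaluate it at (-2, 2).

∂²ψ/∂x² = 0
∂²ψ/∂y² = -6
∇²ψ = -6
At (-2, 2): -6.

-6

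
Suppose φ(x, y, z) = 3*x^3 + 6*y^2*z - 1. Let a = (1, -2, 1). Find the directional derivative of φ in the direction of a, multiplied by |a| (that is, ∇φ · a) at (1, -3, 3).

279

∂φ/∂x = 9*x^2
∂φ/∂y = 12*y*z
∂φ/∂z = 6*y^2
∇φ at (1, -3, 3) = (9, -108, 54)
∇φ · a = (9)(1) + (-108)(-2) + (54)(1) = 279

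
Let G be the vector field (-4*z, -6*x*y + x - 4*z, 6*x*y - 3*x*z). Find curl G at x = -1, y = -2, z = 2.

(-2, 14, 13)

(∇×G)₁ = ∂G₃/∂y − ∂G₂/∂z = 6*x + 4
(∇×G)₂ = ∂G₁/∂z − ∂G₃/∂x = -6*y + 3*z - 4
(∇×G)₃ = ∂G₂/∂x − ∂G₁/∂y = -6*y + 1
∇×G = (6*x + 4, -6*y + 3*z - 4, -6*y + 1)
At (-1, -2, 2): (-2, 14, 13).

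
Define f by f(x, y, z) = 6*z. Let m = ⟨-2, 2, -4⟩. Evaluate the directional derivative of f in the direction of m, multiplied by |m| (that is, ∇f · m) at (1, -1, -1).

∂f/∂x = 0
∂f/∂y = 0
∂f/∂z = 6
∇f at (1, -1, -1) = (0, 0, 6)
∇f · m = (0)(-2) + (0)(2) + (6)(-4) = -24

-24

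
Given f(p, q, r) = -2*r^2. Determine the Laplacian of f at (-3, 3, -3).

∂²f/∂p² = 0
∂²f/∂q² = 0
∂²f/∂r² = -4
∇²f = -4
At (-3, 3, -3): -4.

-4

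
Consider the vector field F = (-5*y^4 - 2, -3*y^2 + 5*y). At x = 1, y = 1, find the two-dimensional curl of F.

20

∂F₂/∂x = 0
∂F₁/∂y = -20*y^3
Scalar curl = 20*y^3
At (1, 1): 20.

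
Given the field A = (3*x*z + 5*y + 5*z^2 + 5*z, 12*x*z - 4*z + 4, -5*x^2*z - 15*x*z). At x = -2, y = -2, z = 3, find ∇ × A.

(28, 14, 31)

(∇×A)₁ = ∂A₃/∂y − ∂A₂/∂z = -12*x + 4
(∇×A)₂ = ∂A₁/∂z − ∂A₃/∂x = 10*x*z + 3*x + 25*z + 5
(∇×A)₃ = ∂A₂/∂x − ∂A₁/∂y = 12*z - 5
∇×A = (-12*x + 4, 10*x*z + 3*x + 25*z + 5, 12*z - 5)
At (-2, -2, 3): (28, 14, 31).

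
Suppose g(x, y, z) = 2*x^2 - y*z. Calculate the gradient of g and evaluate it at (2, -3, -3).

∂g/∂x = 4*x
∂g/∂y = -z
∂g/∂z = -y
∇g = (4*x, -z, -y)
At (2, -3, -3): (8, 3, 3).

(8, 3, 3)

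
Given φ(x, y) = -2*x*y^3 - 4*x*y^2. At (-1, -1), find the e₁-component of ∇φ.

(∇φ)_1 = ∂φ/∂x = -2*y^3 - 4*y^2
At (-1, -1): -2.

-2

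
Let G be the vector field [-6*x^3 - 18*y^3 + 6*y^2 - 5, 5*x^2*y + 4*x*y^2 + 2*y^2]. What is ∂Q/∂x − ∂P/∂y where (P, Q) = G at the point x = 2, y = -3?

498

∂G₂/∂x = 10*x*y + 4*y^2
∂G₁/∂y = -54*y^2 + 12*y
Scalar curl = 10*x*y + 58*y^2 - 12*y
At (2, -3): 498.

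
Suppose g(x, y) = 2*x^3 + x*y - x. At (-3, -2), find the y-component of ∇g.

(∇g)_2 = ∂g/∂y = x
At (-3, -2): -3.

-3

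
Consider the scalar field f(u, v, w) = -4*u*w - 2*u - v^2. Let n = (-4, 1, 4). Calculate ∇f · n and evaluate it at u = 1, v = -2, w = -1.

∂f/∂u = -4*w - 2
∂f/∂v = -2*v
∂f/∂w = -4*u
∇f at (1, -2, -1) = (2, 4, -4)
∇f · n = (2)(-4) + (4)(1) + (-4)(4) = -20

-20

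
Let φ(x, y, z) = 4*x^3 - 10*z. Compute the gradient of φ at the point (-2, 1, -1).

(48, 0, -10)

∂φ/∂x = 12*x^2
∂φ/∂y = 0
∂φ/∂z = -10
∇φ = (12*x^2, 0, -10)
At (-2, 1, -1): (48, 0, -10).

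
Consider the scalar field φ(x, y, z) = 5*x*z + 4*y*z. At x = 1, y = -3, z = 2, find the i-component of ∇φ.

10

(∇φ)_1 = ∂φ/∂x = 5*z
At (1, -3, 2): 10.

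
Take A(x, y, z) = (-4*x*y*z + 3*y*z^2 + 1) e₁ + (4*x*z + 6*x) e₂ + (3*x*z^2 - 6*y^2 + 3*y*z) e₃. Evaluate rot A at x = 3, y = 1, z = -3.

(-33, -57, -69)

(∇×A)₁ = ∂A₃/∂y − ∂A₂/∂z = -4*x - 12*y + 3*z
(∇×A)₂ = ∂A₁/∂z − ∂A₃/∂x = -4*x*y + 6*y*z - 3*z^2
(∇×A)₃ = ∂A₂/∂x − ∂A₁/∂y = 4*x*z - 3*z^2 + 4*z + 6
∇×A = (-4*x - 12*y + 3*z, -4*x*y + 6*y*z - 3*z^2, 4*x*z - 3*z^2 + 4*z + 6)
At (3, 1, -3): (-33, -57, -69).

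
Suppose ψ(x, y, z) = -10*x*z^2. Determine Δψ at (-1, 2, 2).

∂²ψ/∂x² = 0
∂²ψ/∂y² = 0
∂²ψ/∂z² = -20*x
∇²ψ = -20*x
At (-1, 2, 2): 20.

20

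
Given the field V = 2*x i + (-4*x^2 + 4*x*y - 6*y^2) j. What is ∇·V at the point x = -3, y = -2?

∂V₁/∂x = 2
∂V₂/∂y = 4*x - 12*y
∇·V = 4*x - 12*y + 2
At (-3, -2): 14.

14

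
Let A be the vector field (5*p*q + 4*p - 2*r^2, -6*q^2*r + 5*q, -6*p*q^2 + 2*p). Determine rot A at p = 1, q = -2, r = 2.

(48, 14, -5)

(∇×A)₁ = ∂A₃/∂q − ∂A₂/∂r = -12*p*q + 6*q^2
(∇×A)₂ = ∂A₁/∂r − ∂A₃/∂p = 6*q^2 - 4*r - 2
(∇×A)₃ = ∂A₂/∂p − ∂A₁/∂q = -5*p
∇×A = (-12*p*q + 6*q^2, 6*q^2 - 4*r - 2, -5*p)
At (1, -2, 2): (48, 14, -5).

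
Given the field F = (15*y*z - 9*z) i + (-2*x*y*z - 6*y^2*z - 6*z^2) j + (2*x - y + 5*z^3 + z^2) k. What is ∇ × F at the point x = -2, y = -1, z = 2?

(∇×F)₁ = ∂F₃/∂y − ∂F₂/∂z = 2*x*y + 6*y^2 + 12*z - 1
(∇×F)₂ = ∂F₁/∂z − ∂F₃/∂x = 15*y - 11
(∇×F)₃ = ∂F₂/∂x − ∂F₁/∂y = -2*y*z - 15*z
∇×F = (2*x*y + 6*y^2 + 12*z - 1, 15*y - 11, -2*y*z - 15*z)
At (-2, -1, 2): (33, -26, -26).

(33, -26, -26)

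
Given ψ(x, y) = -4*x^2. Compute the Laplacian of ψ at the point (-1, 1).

∂²ψ/∂x² = -8
∂²ψ/∂y² = 0
∇²ψ = -8
At (-1, 1): -8.

-8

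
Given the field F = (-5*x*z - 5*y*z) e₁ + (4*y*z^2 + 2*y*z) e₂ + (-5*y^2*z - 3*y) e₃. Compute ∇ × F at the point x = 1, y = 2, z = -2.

(65, -15, -10)

(∇×F)₁ = ∂F₃/∂y − ∂F₂/∂z = -18*y*z - 2*y - 3
(∇×F)₂ = ∂F₁/∂z − ∂F₃/∂x = -5*x - 5*y
(∇×F)₃ = ∂F₂/∂x − ∂F₁/∂y = 5*z
∇×F = (-18*y*z - 2*y - 3, -5*x - 5*y, 5*z)
At (1, 2, -2): (65, -15, -10).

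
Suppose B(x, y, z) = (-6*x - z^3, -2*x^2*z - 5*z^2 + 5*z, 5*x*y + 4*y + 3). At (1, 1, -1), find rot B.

(∇×B)₁ = ∂B₃/∂y − ∂B₂/∂z = 2*x^2 + 5*x + 10*z - 1
(∇×B)₂ = ∂B₁/∂z − ∂B₃/∂x = -5*y - 3*z^2
(∇×B)₃ = ∂B₂/∂x − ∂B₁/∂y = -4*x*z
∇×B = (2*x^2 + 5*x + 10*z - 1, -5*y - 3*z^2, -4*x*z)
At (1, 1, -1): (-4, -8, 4).

(-4, -8, 4)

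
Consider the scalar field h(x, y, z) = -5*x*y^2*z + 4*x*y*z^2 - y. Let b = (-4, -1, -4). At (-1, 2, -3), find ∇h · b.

-703

∂h/∂x = -5*y^2*z + 4*y*z^2
∂h/∂y = -10*x*y*z + 4*x*z^2 - 1
∂h/∂z = -5*x*y^2 + 8*x*y*z
∇h at (-1, 2, -3) = (132, -97, 68)
∇h · b = (132)(-4) + (-97)(-1) + (68)(-4) = -703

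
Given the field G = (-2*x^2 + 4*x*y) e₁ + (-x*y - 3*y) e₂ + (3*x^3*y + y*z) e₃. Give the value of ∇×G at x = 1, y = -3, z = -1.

(∇×G)₁ = ∂G₃/∂y − ∂G₂/∂z = 3*x^3 + z
(∇×G)₂ = ∂G₁/∂z − ∂G₃/∂x = -9*x^2*y
(∇×G)₃ = ∂G₂/∂x − ∂G₁/∂y = -4*x - y
∇×G = (3*x^3 + z, -9*x^2*y, -4*x - y)
At (1, -3, -1): (2, 27, -1).

(2, 27, -1)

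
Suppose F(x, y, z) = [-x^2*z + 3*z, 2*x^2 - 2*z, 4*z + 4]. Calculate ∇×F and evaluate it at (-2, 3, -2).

(2, -1, -8)

(∇×F)₁ = ∂F₃/∂y − ∂F₂/∂z = 2
(∇×F)₂ = ∂F₁/∂z − ∂F₃/∂x = -x^2 + 3
(∇×F)₃ = ∂F₂/∂x − ∂F₁/∂y = 4*x
∇×F = (2, -x^2 + 3, 4*x)
At (-2, 3, -2): (2, -1, -8).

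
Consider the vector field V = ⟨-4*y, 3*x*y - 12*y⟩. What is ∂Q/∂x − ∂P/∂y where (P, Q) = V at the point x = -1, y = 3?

13

∂V₂/∂x = 3*y
∂V₁/∂y = -4
Scalar curl = 3*y + 4
At (-1, 3): 13.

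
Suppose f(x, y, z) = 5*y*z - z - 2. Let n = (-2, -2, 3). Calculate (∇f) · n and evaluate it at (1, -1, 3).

-48

∂f/∂x = 0
∂f/∂y = 5*z
∂f/∂z = 5*y - 1
∇f at (1, -1, 3) = (0, 15, -6)
∇f · n = (0)(-2) + (15)(-2) + (-6)(3) = -48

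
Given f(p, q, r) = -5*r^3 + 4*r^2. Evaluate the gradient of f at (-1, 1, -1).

∂f/∂p = 0
∂f/∂q = 0
∂f/∂r = -15*r^2 + 8*r
∇f = (0, 0, -15*r^2 + 8*r)
At (-1, 1, -1): (0, 0, -23).

(0, 0, -23)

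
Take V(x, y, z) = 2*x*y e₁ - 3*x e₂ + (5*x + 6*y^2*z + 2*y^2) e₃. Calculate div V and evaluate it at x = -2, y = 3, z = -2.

60

∂V₁/∂x = 2*y
∂V₂/∂y = 0
∂V₃/∂z = 6*y^2
∇·V = 6*y^2 + 2*y
At (-2, 3, -2): 60.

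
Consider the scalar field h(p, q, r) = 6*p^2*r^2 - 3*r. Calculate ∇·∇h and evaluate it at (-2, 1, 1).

∂²h/∂p² = 12*r^2
∂²h/∂q² = 0
∂²h/∂r² = 12*p^2
∇²h = 12*p^2 + 12*r^2
At (-2, 1, 1): 60.

60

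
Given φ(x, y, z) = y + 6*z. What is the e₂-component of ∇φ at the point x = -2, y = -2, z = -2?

(∇φ)_2 = ∂φ/∂y = 1
At (-2, -2, -2): 1.

1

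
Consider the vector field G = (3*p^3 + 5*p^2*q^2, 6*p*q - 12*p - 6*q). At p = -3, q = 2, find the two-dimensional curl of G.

-180

∂G₂/∂p = 6*q - 12
∂G₁/∂q = 10*p^2*q
Scalar curl = -10*p^2*q + 6*q - 12
At (-3, 2): -180.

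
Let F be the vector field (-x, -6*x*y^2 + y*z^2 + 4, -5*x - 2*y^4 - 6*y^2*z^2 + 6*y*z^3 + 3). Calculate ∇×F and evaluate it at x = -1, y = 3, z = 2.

(∇×F)₁ = ∂F₃/∂y − ∂F₂/∂z = -8*y^3 - 12*y*z^2 - 2*y*z + 6*z^3
(∇×F)₂ = ∂F₁/∂z − ∂F₃/∂x = 5
(∇×F)₃ = ∂F₂/∂x − ∂F₁/∂y = -6*y^2
∇×F = (-8*y^3 - 12*y*z^2 - 2*y*z + 6*z^3, 5, -6*y^2)
At (-1, 3, 2): (-324, 5, -54).

(-324, 5, -54)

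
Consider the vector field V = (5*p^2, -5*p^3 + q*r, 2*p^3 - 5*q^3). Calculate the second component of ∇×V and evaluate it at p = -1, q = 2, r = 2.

(∇×V)_2 = ∂V₁/∂r − ∂V₃/∂p
= 0 − (6*p^2)
= -6*p^2
At (-1, 2, 2): -6.

-6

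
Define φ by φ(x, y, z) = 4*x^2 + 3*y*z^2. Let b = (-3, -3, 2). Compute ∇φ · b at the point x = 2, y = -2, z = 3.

∂φ/∂x = 8*x
∂φ/∂y = 3*z^2
∂φ/∂z = 6*y*z
∇φ at (2, -2, 3) = (16, 27, -36)
∇φ · b = (16)(-3) + (27)(-3) + (-36)(2) = -201

-201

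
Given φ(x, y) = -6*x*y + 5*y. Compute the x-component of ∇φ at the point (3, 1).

-6

(∇φ)_1 = ∂φ/∂x = -6*y
At (3, 1): -6.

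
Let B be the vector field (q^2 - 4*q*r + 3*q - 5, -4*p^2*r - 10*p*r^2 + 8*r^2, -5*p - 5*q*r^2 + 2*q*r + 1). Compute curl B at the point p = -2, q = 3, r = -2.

(104, -7, -89)

(∇×B)₁ = ∂B₃/∂q − ∂B₂/∂r = 4*p^2 + 20*p*r - 5*r^2 - 14*r
(∇×B)₂ = ∂B₁/∂r − ∂B₃/∂p = -4*q + 5
(∇×B)₃ = ∂B₂/∂p − ∂B₁/∂q = -8*p*r - 2*q - 10*r^2 + 4*r - 3
∇×B = (4*p^2 + 20*p*r - 5*r^2 - 14*r, -4*q + 5, -8*p*r - 2*q - 10*r^2 + 4*r - 3)
At (-2, 3, -2): (104, -7, -89).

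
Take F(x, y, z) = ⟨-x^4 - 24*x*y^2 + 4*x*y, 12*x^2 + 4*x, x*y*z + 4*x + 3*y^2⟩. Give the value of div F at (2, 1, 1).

-50

∂F₁/∂x = -4*x^3 - 24*y^2 + 4*y
∂F₂/∂y = 0
∂F₃/∂z = x*y
∇·F = -4*x^3 + x*y - 24*y^2 + 4*y
At (2, 1, 1): -50.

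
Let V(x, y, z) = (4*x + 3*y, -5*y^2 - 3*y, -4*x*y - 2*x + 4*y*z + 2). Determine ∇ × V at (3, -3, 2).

(∇×V)₁ = ∂V₃/∂y − ∂V₂/∂z = -4*x + 4*z
(∇×V)₂ = ∂V₁/∂z − ∂V₃/∂x = 4*y + 2
(∇×V)₃ = ∂V₂/∂x − ∂V₁/∂y = -3
∇×V = (-4*x + 4*z, 4*y + 2, -3)
At (3, -3, 2): (-4, -10, -3).

(-4, -10, -3)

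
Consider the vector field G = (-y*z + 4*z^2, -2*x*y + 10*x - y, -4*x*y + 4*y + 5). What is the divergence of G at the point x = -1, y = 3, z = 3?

∂G₁/∂x = 0
∂G₂/∂y = -2*x - 1
∂G₃/∂z = 0
∇·G = -2*x - 1
At (-1, 3, 3): 1.

1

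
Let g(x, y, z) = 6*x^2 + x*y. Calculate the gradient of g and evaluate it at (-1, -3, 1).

∂g/∂x = 12*x + y
∂g/∂y = x
∂g/∂z = 0
∇g = (12*x + y, x, 0)
At (-1, -3, 1): (-15, -1, 0).

(-15, -1, 0)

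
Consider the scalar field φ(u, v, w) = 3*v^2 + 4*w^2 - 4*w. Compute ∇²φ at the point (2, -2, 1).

∂²φ/∂u² = 0
∂²φ/∂v² = 6
∂²φ/∂w² = 8
∇²φ = 14
At (2, -2, 1): 14.

14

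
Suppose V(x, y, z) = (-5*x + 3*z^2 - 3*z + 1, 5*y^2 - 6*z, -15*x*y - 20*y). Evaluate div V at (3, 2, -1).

∂V₁/∂x = -5
∂V₂/∂y = 10*y
∂V₃/∂z = 0
∇·V = 10*y - 5
At (3, 2, -1): 15.

15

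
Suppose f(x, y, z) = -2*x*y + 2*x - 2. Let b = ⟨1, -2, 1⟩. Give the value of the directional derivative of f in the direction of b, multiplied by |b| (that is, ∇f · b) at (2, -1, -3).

12

∂f/∂x = -2*y + 2
∂f/∂y = -2*x
∂f/∂z = 0
∇f at (2, -1, -3) = (4, -4, 0)
∇f · b = (4)(1) + (-4)(-2) + (0)(1) = 12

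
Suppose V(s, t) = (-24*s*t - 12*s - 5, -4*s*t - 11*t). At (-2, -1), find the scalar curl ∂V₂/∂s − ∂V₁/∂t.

-44

∂V₂/∂s = -4*t
∂V₁/∂t = -24*s
Scalar curl = 24*s - 4*t
At (-2, -1): -44.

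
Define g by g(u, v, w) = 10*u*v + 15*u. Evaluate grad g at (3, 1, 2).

∂g/∂u = 10*v + 15
∂g/∂v = 10*u
∂g/∂w = 0
∇g = (10*v + 15, 10*u, 0)
At (3, 1, 2): (25, 30, 0).

(25, 30, 0)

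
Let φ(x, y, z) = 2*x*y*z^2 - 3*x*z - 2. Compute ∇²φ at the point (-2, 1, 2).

∂²φ/∂x² = 0
∂²φ/∂y² = 0
∂²φ/∂z² = 4*x*y
∇²φ = 4*x*y
At (-2, 1, 2): -8.

-8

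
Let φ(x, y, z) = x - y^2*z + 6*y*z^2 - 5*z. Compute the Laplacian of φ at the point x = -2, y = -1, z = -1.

∂²φ/∂x² = 0
∂²φ/∂y² = -2*z
∂²φ/∂z² = 12*y
∇²φ = 12*y - 2*z
At (-2, -1, -1): -10.

-10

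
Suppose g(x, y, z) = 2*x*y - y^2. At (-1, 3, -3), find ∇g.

(6, -8, 0)

∂g/∂x = 2*y
∂g/∂y = 2*x - 2*y
∂g/∂z = 0
∇g = (2*y, 2*x - 2*y, 0)
At (-1, 3, -3): (6, -8, 0).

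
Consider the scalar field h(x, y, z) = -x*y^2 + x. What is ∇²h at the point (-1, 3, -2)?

∂²h/∂x² = 0
∂²h/∂y² = -2*x
∂²h/∂z² = 0
∇²h = -2*x
At (-1, 3, -2): 2.

2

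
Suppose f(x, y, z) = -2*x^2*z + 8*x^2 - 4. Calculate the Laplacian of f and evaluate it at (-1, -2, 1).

12

∂²f/∂x² = 4*(-z + 4)
∂²f/∂y² = 0
∂²f/∂z² = 0
∇²f = -4*z + 16
At (-1, -2, 1): 12.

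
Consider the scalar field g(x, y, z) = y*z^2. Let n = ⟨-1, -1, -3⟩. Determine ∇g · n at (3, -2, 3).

∂g/∂x = 0
∂g/∂y = z^2
∂g/∂z = 2*y*z
∇g at (3, -2, 3) = (0, 9, -12)
∇g · n = (0)(-1) + (9)(-1) + (-12)(-3) = 27

27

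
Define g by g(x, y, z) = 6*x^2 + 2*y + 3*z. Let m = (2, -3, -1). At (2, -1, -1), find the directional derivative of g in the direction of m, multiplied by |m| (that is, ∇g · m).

∂g/∂x = 12*x
∂g/∂y = 2
∂g/∂z = 3
∇g at (2, -1, -1) = (24, 2, 3)
∇g · m = (24)(2) + (2)(-3) + (3)(-1) = 39

39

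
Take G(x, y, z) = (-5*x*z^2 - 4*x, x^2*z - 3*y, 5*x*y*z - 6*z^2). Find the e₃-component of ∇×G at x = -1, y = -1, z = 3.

-6

(∇×G)_3 = ∂G₂/∂x − ∂G₁/∂y
= 2*x*z − (0)
= 2*x*z
At (-1, -1, 3): -6.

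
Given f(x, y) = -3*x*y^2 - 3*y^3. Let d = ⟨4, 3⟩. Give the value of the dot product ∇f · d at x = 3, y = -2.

∂f/∂x = -3*y^2
∂f/∂y = -6*x*y - 9*y^2
∇f at (3, -2) = (-12, 0)
∇f · d = (-12)(4) + (0)(3) = -48

-48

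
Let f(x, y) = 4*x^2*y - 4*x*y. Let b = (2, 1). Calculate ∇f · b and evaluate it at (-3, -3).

216

∂f/∂x = 8*x*y - 4*y
∂f/∂y = 4*x^2 - 4*x
∇f at (-3, -3) = (84, 48)
∇f · b = (84)(2) + (48)(1) = 216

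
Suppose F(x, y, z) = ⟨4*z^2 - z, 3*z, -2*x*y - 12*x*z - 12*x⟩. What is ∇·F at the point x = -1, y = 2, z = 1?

∂F₁/∂x = 0
∂F₂/∂y = 0
∂F₃/∂z = -12*x
∇·F = -12*x
At (-1, 2, 1): 12.

12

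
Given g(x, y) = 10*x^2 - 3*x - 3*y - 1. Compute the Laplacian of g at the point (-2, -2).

20

∂²g/∂x² = 20
∂²g/∂y² = 0
∇²g = 20
At (-2, -2): 20.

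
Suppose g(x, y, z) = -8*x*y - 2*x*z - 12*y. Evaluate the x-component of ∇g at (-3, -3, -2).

(∇g)_1 = ∂g/∂x = -8*y - 2*z
At (-3, -3, -2): 28.

28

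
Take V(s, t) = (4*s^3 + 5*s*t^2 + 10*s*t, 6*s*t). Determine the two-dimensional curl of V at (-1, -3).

∂V₂/∂s = 6*t
∂V₁/∂t = 10*s*t + 10*s
Scalar curl = -10*s*t - 10*s + 6*t
At (-1, -3): -38.

-38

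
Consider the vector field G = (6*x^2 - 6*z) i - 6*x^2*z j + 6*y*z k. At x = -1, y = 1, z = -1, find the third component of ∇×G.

-12

(∇×G)_3 = ∂G₂/∂x − ∂G₁/∂y
= -12*x*z − (0)
= -12*x*z
At (-1, 1, -1): -12.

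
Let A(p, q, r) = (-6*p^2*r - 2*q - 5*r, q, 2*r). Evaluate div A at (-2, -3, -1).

∂A₁/∂p = -12*p*r
∂A₂/∂q = 1
∂A₃/∂r = 2
∇·A = -12*p*r + 3
At (-2, -3, -1): -21.

-21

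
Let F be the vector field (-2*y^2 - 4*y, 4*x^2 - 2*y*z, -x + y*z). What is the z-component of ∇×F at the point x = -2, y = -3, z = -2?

(∇×F)_3 = ∂F₂/∂x − ∂F₁/∂y
= 8*x − (-4*y - 4)
= 8*x + 4*y + 4
At (-2, -3, -2): -24.

-24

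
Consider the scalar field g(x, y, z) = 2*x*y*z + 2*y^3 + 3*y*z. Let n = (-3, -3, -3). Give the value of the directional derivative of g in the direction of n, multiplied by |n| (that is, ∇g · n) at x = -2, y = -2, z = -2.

-108

∂g/∂x = 2*y*z
∂g/∂y = 2*x*z + 6*y^2 + 3*z
∂g/∂z = 2*x*y + 3*y
∇g at (-2, -2, -2) = (8, 26, 2)
∇g · n = (8)(-3) + (26)(-3) + (2)(-3) = -108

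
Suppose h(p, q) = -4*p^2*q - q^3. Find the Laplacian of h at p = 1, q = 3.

-42

∂²h/∂p² = -8*q
∂²h/∂q² = -6*q
∇²h = -14*q
At (1, 3): -42.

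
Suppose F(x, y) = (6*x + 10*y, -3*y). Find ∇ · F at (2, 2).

∂F₁/∂x = 6
∂F₂/∂y = -3
∇·F = 3
At (2, 2): 3.

3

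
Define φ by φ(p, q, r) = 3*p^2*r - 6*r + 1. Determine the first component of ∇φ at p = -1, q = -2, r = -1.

6

(∇φ)_1 = ∂φ/∂p = 6*p*r
At (-1, -2, -1): 6.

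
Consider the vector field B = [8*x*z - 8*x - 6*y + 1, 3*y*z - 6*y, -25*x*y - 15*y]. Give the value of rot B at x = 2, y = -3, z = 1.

(-56, -59, 6)

(∇×B)₁ = ∂B₃/∂y − ∂B₂/∂z = -25*x - 3*y - 15
(∇×B)₂ = ∂B₁/∂z − ∂B₃/∂x = 8*x + 25*y
(∇×B)₃ = ∂B₂/∂x − ∂B₁/∂y = 6
∇×B = (-25*x - 3*y - 15, 8*x + 25*y, 6)
At (2, -3, 1): (-56, -59, 6).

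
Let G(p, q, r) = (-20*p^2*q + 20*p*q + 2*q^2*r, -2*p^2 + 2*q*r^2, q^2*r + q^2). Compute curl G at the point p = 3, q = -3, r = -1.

(-12, 18, 96)

(∇×G)₁ = ∂G₃/∂q − ∂G₂/∂r = -2*q*r + 2*q
(∇×G)₂ = ∂G₁/∂r − ∂G₃/∂p = 2*q^2
(∇×G)₃ = ∂G₂/∂p − ∂G₁/∂q = 20*p^2 - 24*p - 4*q*r
∇×G = (-2*q*r + 2*q, 2*q^2, 20*p^2 - 24*p - 4*q*r)
At (3, -3, -1): (-12, 18, 96).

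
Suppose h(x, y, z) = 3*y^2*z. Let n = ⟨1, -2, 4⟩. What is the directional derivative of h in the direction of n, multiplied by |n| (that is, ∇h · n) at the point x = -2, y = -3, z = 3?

∂h/∂x = 0
∂h/∂y = 6*y*z
∂h/∂z = 3*y^2
∇h at (-2, -3, 3) = (0, -54, 27)
∇h · n = (0)(1) + (-54)(-2) + (27)(4) = 216

216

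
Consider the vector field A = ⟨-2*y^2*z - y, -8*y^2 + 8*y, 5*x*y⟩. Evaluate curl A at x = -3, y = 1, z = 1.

(∇×A)₁ = ∂A₃/∂y − ∂A₂/∂z = 5*x
(∇×A)₂ = ∂A₁/∂z − ∂A₃/∂x = -2*y^2 - 5*y
(∇×A)₃ = ∂A₂/∂x − ∂A₁/∂y = 4*y*z + 1
∇×A = (5*x, -2*y^2 - 5*y, 4*y*z + 1)
At (-3, 1, 1): (-15, -7, 5).

(-15, -7, 5)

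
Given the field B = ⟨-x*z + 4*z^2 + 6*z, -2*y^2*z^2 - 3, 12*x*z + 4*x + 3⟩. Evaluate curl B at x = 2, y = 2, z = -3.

(-48, 12, 0)

(∇×B)₁ = ∂B₃/∂y − ∂B₂/∂z = 4*y^2*z
(∇×B)₂ = ∂B₁/∂z − ∂B₃/∂x = -x - 4*z + 2
(∇×B)₃ = ∂B₂/∂x − ∂B₁/∂y = 0
∇×B = (4*y^2*z, -x - 4*z + 2, 0)
At (2, 2, -3): (-48, 12, 0).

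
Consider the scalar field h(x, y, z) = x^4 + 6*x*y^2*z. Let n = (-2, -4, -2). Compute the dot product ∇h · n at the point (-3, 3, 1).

864

∂h/∂x = 4*x^3 + 6*y^2*z
∂h/∂y = 12*x*y*z
∂h/∂z = 6*x*y^2
∇h at (-3, 3, 1) = (-54, -108, -162)
∇h · n = (-54)(-2) + (-108)(-4) + (-162)(-2) = 864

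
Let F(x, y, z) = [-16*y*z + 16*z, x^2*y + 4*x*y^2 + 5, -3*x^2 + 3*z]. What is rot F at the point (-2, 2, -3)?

(∇×F)₁ = ∂F₃/∂y − ∂F₂/∂z = 0
(∇×F)₂ = ∂F₁/∂z − ∂F₃/∂x = 6*x - 16*y + 16
(∇×F)₃ = ∂F₂/∂x − ∂F₁/∂y = 2*x*y + 4*y^2 + 16*z
∇×F = (0, 6*x - 16*y + 16, 2*x*y + 4*y^2 + 16*z)
At (-2, 2, -3): (0, -28, -40).

(0, -28, -40)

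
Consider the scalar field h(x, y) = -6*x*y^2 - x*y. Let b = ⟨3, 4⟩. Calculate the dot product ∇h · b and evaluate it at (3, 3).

∂h/∂x = -6*y^2 - y
∂h/∂y = -12*x*y - x
∇h at (3, 3) = (-57, -111)
∇h · b = (-57)(3) + (-111)(4) = -615

-615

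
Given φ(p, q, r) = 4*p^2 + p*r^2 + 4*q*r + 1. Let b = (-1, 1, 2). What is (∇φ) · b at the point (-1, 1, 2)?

∂φ/∂p = 8*p + r^2
∂φ/∂q = 4*r
∂φ/∂r = 2*p*r + 4*q
∇φ at (-1, 1, 2) = (-4, 8, 0)
∇φ · b = (-4)(-1) + (8)(1) + (0)(2) = 12

12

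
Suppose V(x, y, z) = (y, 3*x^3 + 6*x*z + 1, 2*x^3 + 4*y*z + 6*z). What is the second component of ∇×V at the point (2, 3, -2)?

-24

(∇×V)_2 = ∂V₁/∂z − ∂V₃/∂x
= 0 − (6*x^2)
= -6*x^2
At (2, 3, -2): -24.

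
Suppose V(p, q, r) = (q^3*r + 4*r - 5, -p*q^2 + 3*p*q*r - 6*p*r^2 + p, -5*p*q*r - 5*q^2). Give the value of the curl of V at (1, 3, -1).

(∇×V)₁ = ∂V₃/∂q − ∂V₂/∂r = -3*p*q + 7*p*r - 10*q
(∇×V)₂ = ∂V₁/∂r − ∂V₃/∂p = q^3 + 5*q*r + 4
(∇×V)₃ = ∂V₂/∂p − ∂V₁/∂q = -3*q^2*r - q^2 + 3*q*r - 6*r^2 + 1
∇×V = (-3*p*q + 7*p*r - 10*q, q^3 + 5*q*r + 4, -3*q^2*r - q^2 + 3*q*r - 6*r^2 + 1)
At (1, 3, -1): (-46, 16, 4).

(-46, 16, 4)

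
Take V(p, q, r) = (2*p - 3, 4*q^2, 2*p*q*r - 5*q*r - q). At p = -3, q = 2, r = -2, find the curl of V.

(21, 8, 0)

(∇×V)₁ = ∂V₃/∂q − ∂V₂/∂r = 2*p*r - 5*r - 1
(∇×V)₂ = ∂V₁/∂r − ∂V₃/∂p = -2*q*r
(∇×V)₃ = ∂V₂/∂p − ∂V₁/∂q = 0
∇×V = (2*p*r - 5*r - 1, -2*q*r, 0)
At (-3, 2, -2): (21, 8, 0).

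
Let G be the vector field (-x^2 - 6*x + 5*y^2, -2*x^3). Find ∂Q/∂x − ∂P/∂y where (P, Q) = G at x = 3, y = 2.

∂G₂/∂x = -6*x^2
∂G₁/∂y = 10*y
Scalar curl = -6*x^2 - 10*y
At (3, 2): -74.

-74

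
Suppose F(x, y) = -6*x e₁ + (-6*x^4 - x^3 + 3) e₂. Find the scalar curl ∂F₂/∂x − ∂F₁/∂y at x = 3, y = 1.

-675

∂F₂/∂x = -24*x^3 - 3*x^2
∂F₁/∂y = 0
Scalar curl = -24*x^3 - 3*x^2
At (3, 1): -675.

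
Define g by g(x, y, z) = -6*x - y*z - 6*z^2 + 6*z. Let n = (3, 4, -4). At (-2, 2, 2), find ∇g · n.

54

∂g/∂x = -6
∂g/∂y = -z
∂g/∂z = -y - 12*z + 6
∇g at (-2, 2, 2) = (-6, -2, -20)
∇g · n = (-6)(3) + (-2)(4) + (-20)(-4) = 54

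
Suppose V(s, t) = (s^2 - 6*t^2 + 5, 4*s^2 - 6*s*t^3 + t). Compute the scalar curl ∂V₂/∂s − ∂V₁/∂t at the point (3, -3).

150

∂V₂/∂s = 8*s - 6*t^3
∂V₁/∂t = -12*t
Scalar curl = 8*s - 6*t^3 + 12*t
At (3, -3): 150.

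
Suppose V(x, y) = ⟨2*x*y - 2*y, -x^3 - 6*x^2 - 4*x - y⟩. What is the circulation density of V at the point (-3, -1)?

∂V₂/∂x = -3*x^2 - 12*x - 4
∂V₁/∂y = 2*x - 2
Scalar curl = -3*x^2 - 14*x - 2
At (-3, -1): 13.

13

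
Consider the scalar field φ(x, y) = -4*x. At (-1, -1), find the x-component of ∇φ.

-4

(∇φ)_1 = ∂φ/∂x = -4
At (-1, -1): -4.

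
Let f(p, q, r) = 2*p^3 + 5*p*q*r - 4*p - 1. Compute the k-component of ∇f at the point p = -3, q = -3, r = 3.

45

(∇f)_3 = ∂f/∂r = 5*p*q
At (-3, -3, 3): 45.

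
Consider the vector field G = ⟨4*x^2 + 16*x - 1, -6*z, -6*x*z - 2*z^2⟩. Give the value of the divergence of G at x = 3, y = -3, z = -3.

34

∂G₁/∂x = 8*x + 16
∂G₂/∂y = 0
∂G₃/∂z = -6*x - 4*z
∇·G = 2*x - 4*z + 16
At (3, -3, -3): 34.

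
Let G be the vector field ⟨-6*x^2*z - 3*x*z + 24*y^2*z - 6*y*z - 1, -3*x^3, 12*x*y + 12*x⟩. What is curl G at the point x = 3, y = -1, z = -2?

(36, -33, -189)

(∇×G)₁ = ∂G₃/∂y − ∂G₂/∂z = 12*x
(∇×G)₂ = ∂G₁/∂z − ∂G₃/∂x = -6*x^2 - 3*x + 24*y^2 - 18*y - 12
(∇×G)₃ = ∂G₂/∂x − ∂G₁/∂y = -9*x^2 - 48*y*z + 6*z
∇×G = (12*x, -6*x^2 - 3*x + 24*y^2 - 18*y - 12, -9*x^2 - 48*y*z + 6*z)
At (3, -1, -2): (36, -33, -189).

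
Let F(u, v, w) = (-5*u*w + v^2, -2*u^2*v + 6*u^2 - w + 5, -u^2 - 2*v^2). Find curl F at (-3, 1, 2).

(∇×F)₁ = ∂F₃/∂v − ∂F₂/∂w = -4*v + 1
(∇×F)₂ = ∂F₁/∂w − ∂F₃/∂u = -3*u
(∇×F)₃ = ∂F₂/∂u − ∂F₁/∂v = -4*u*v + 12*u - 2*v
∇×F = (-4*v + 1, -3*u, -4*u*v + 12*u - 2*v)
At (-3, 1, 2): (-3, 9, -26).

(-3, 9, -26)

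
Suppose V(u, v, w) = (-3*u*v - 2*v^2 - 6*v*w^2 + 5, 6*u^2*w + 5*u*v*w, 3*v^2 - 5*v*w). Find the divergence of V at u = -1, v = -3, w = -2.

34

∂V₁/∂u = -3*v
∂V₂/∂v = 5*u*w
∂V₃/∂w = -5*v
∇·V = 5*u*w - 8*v
At (-1, -3, -2): 34.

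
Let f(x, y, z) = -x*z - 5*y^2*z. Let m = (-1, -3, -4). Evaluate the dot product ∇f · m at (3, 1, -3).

∂f/∂x = -z
∂f/∂y = -10*y*z
∂f/∂z = -x - 5*y^2
∇f at (3, 1, -3) = (3, 30, -8)
∇f · m = (3)(-1) + (30)(-3) + (-8)(-4) = -61

-61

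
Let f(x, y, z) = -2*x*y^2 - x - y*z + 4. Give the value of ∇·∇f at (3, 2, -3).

∂²f/∂x² = 0
∂²f/∂y² = -4*x
∂²f/∂z² = 0
∇²f = -4*x
At (3, 2, -3): -12.

-12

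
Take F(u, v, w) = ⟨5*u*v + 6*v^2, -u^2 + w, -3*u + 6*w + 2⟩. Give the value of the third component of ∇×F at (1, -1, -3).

(∇×F)_3 = ∂F₂/∂u − ∂F₁/∂v
= -2*u − (5*u + 12*v)
= -7*u - 12*v
At (1, -1, -3): 5.

5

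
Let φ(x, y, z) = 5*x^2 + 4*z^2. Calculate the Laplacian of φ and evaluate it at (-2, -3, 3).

∂²φ/∂x² = 10
∂²φ/∂y² = 0
∂²φ/∂z² = 8
∇²φ = 18
At (-2, -3, 3): 18.

18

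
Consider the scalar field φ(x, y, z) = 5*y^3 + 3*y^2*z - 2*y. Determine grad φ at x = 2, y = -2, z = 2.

∂φ/∂x = 0
∂φ/∂y = 15*y^2 + 6*y*z - 2
∂φ/∂z = 3*y^2
∇φ = (0, 15*y^2 + 6*y*z - 2, 3*y^2)
At (2, -2, 2): (0, 34, 12).

(0, 34, 12)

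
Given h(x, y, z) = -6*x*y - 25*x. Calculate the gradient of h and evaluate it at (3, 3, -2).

(-43, -18, 0)

∂h/∂x = -6*y - 25
∂h/∂y = -6*x
∂h/∂z = 0
∇h = (-6*y - 25, -6*x, 0)
At (3, 3, -2): (-43, -18, 0).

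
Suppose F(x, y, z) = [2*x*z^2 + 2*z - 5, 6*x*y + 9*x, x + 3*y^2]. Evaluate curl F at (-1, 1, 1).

(6, -3, 15)

(∇×F)₁ = ∂F₃/∂y − ∂F₂/∂z = 6*y
(∇×F)₂ = ∂F₁/∂z − ∂F₃/∂x = 4*x*z + 1
(∇×F)₃ = ∂F₂/∂x − ∂F₁/∂y = 6*y + 9
∇×F = (6*y, 4*x*z + 1, 6*y + 9)
At (-1, 1, 1): (6, -3, 15).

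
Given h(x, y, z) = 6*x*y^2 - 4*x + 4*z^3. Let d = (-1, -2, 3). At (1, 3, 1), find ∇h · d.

-86

∂h/∂x = 6*y^2 - 4
∂h/∂y = 12*x*y
∂h/∂z = 12*z^2
∇h at (1, 3, 1) = (50, 36, 12)
∇h · d = (50)(-1) + (36)(-2) + (12)(3) = -86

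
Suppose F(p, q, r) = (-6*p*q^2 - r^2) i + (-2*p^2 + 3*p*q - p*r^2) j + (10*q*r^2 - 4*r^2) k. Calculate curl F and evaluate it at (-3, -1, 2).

(28, -4, 41)

(∇×F)₁ = ∂F₃/∂q − ∂F₂/∂r = 2*p*r + 10*r^2
(∇×F)₂ = ∂F₁/∂r − ∂F₃/∂p = -2*r
(∇×F)₃ = ∂F₂/∂p − ∂F₁/∂q = 12*p*q - 4*p + 3*q - r^2
∇×F = (2*p*r + 10*r^2, -2*r, 12*p*q - 4*p + 3*q - r^2)
At (-3, -1, 2): (28, -4, 41).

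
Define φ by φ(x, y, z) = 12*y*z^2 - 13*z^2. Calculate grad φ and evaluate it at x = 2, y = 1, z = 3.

∂φ/∂x = 0
∂φ/∂y = 12*z^2
∂φ/∂z = 24*y*z - 26*z
∇φ = (0, 12*z^2, 24*y*z - 26*z)
At (2, 1, 3): (0, 108, -6).

(0, 108, -6)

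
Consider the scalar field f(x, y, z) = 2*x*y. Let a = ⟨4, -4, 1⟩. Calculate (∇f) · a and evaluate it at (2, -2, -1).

∂f/∂x = 2*y
∂f/∂y = 2*x
∂f/∂z = 0
∇f at (2, -2, -1) = (-4, 4, 0)
∇f · a = (-4)(4) + (4)(-4) + (0)(1) = -32

-32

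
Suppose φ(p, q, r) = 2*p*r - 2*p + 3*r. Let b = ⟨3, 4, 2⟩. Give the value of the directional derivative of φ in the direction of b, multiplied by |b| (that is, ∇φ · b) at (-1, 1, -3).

∂φ/∂p = 2*r - 2
∂φ/∂q = 0
∂φ/∂r = 2*p + 3
∇φ at (-1, 1, -3) = (-8, 0, 1)
∇φ · b = (-8)(3) + (0)(4) + (1)(2) = -22

-22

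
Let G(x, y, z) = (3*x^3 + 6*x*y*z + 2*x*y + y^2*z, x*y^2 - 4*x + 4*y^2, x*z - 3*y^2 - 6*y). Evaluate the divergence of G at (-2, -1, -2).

40

∂G₁/∂x = 9*x^2 + 6*y*z + 2*y
∂G₂/∂y = 2*x*y + 8*y
∂G₃/∂z = x
∇·G = 9*x^2 + 2*x*y + x + 6*y*z + 10*y
At (-2, -1, -2): 40.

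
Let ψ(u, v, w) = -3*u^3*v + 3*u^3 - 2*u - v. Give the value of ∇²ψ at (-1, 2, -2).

∂²ψ/∂u² = 18*u*(-v + 1)
∂²ψ/∂v² = 0
∂²ψ/∂w² = 0
∇²ψ = -18*u*v + 18*u
At (-1, 2, -2): 18.

18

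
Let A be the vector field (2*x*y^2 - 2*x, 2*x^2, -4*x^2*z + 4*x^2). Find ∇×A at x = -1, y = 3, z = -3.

(0, 32, 8)

(∇×A)₁ = ∂A₃/∂y − ∂A₂/∂z = 0
(∇×A)₂ = ∂A₁/∂z − ∂A₃/∂x = 8*x*z - 8*x
(∇×A)₃ = ∂A₂/∂x − ∂A₁/∂y = -4*x*y + 4*x
∇×A = (0, 8*x*z - 8*x, -4*x*y + 4*x)
At (-1, 3, -3): (0, 32, 8).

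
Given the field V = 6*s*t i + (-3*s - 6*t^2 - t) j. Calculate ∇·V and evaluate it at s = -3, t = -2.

11

∂V₁/∂s = 6*t
∂V₂/∂t = -12*t - 1
∇·V = -6*t - 1
At (-3, -2): 11.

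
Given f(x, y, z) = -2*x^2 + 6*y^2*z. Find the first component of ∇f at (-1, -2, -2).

4

(∇f)_1 = ∂f/∂x = -4*x
At (-1, -2, -2): 4.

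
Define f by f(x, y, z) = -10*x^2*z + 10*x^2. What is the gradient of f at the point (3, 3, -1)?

(120, 0, -90)

∂f/∂x = -20*x*z + 20*x
∂f/∂y = 0
∂f/∂z = -10*x^2
∇f = (-20*x*z + 20*x, 0, -10*x^2)
At (3, 3, -1): (120, 0, -90).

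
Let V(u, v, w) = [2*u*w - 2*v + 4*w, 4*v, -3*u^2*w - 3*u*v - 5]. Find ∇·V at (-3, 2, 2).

∂V₁/∂u = 2*w
∂V₂/∂v = 4
∂V₃/∂w = -3*u^2
∇·V = -3*u^2 + 2*w + 4
At (-3, 2, 2): -19.

-19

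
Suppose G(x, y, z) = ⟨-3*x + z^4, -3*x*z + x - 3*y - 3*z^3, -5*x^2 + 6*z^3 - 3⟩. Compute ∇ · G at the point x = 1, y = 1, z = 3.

156

∂G₁/∂x = -3
∂G₂/∂y = -3
∂G₃/∂z = 18*z^2
∇·G = 18*z^2 - 6
At (1, 1, 3): 156.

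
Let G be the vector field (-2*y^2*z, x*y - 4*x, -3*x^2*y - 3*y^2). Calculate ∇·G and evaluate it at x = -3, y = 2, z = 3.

∂G₁/∂x = 0
∂G₂/∂y = x
∂G₃/∂z = 0
∇·G = x
At (-3, 2, 3): -3.

-3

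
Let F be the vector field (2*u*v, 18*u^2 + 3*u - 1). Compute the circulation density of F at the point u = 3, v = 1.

105

∂F₂/∂u = 36*u + 3
∂F₁/∂v = 2*u
Scalar curl = 34*u + 3
At (3, 1): 105.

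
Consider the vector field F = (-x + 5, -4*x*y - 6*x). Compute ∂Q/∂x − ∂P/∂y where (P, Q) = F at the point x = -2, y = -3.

6

∂F₂/∂x = -4*y - 6
∂F₁/∂y = 0
Scalar curl = -4*y - 6
At (-2, -3): 6.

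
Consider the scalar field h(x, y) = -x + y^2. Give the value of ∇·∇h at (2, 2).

∂²h/∂x² = 0
∂²h/∂y² = 2
∇²h = 2
At (2, 2): 2.

2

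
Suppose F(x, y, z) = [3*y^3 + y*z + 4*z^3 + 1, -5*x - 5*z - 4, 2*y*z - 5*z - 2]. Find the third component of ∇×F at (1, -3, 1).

-87

(∇×F)_3 = ∂F₂/∂x − ∂F₁/∂y
= -5 − (9*y^2 + z)
= -9*y^2 - z - 5
At (1, -3, 1): -87.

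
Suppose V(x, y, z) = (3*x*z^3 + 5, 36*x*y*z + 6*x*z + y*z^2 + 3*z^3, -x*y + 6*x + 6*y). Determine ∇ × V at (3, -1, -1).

(∇×V)₁ = ∂V₃/∂y − ∂V₂/∂z = -36*x*y - 7*x - 2*y*z - 9*z^2 + 6
(∇×V)₂ = ∂V₁/∂z − ∂V₃/∂x = 9*x*z^2 + y - 6
(∇×V)₃ = ∂V₂/∂x − ∂V₁/∂y = 36*y*z + 6*z
∇×V = (-36*x*y - 7*x - 2*y*z - 9*z^2 + 6, 9*x*z^2 + y - 6, 36*y*z + 6*z)
At (3, -1, -1): (82, 20, 30).

(82, 20, 30)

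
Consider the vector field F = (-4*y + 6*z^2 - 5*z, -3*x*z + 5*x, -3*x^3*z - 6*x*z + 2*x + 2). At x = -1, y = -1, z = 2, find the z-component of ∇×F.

(∇×F)_3 = ∂F₂/∂x − ∂F₁/∂y
= -3*z + 5 − (-4)
= -3*z + 9
At (-1, -1, 2): 3.

3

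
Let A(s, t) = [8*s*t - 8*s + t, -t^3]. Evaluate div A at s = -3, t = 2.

-4

∂A₁/∂s = 8*t - 8
∂A₂/∂t = -3*t^2
∇·A = -3*t^2 + 8*t - 8
At (-3, 2): -4.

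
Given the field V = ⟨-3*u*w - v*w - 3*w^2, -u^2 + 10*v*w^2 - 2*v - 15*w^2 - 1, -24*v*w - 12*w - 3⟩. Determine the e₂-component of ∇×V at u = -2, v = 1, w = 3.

-13

(∇×V)_2 = ∂V₁/∂w − ∂V₃/∂u
= -3*u - v - 6*w − (0)
= -3*u - v - 6*w
At (-2, 1, 3): -13.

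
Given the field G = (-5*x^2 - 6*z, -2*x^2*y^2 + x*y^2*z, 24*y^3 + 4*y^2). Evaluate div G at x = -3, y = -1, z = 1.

72

∂G₁/∂x = -10*x
∂G₂/∂y = -4*x^2*y + 2*x*y*z
∂G₃/∂z = 0
∇·G = -4*x^2*y + 2*x*y*z - 10*x
At (-3, -1, 1): 72.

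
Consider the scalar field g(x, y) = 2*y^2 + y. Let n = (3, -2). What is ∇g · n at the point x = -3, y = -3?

∂g/∂x = 0
∂g/∂y = 4*y + 1
∇g at (-3, -3) = (0, -11)
∇g · n = (0)(3) + (-11)(-2) = 22

22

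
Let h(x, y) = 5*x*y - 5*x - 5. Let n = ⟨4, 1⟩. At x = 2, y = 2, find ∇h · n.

30

∂h/∂x = 5*y - 5
∂h/∂y = 5*x
∇h at (2, 2) = (5, 10)
∇h · n = (5)(4) + (10)(1) = 30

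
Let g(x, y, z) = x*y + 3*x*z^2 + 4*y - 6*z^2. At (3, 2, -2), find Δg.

∂²g/∂x² = 0
∂²g/∂y² = 0
∂²g/∂z² = 6*(x - 2)
∇²g = 6*x - 12
At (3, 2, -2): 6.

6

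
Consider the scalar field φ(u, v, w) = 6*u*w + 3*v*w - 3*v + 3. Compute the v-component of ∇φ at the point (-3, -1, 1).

(∇φ)_2 = ∂φ/∂v = 3*w - 3
At (-3, -1, 1): 0.

0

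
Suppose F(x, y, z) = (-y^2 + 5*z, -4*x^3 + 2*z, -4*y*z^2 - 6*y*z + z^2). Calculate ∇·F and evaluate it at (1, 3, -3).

∂F₁/∂x = 0
∂F₂/∂y = 0
∂F₃/∂z = -8*y*z - 6*y + 2*z
∇·F = -8*y*z - 6*y + 2*z
At (1, 3, -3): 48.

48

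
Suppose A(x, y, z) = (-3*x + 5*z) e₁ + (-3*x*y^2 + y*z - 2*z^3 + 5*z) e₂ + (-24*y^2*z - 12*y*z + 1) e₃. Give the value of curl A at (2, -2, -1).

(∇×A)₁ = ∂A₃/∂y − ∂A₂/∂z = -48*y*z - y + 6*z^2 - 12*z - 5
(∇×A)₂ = ∂A₁/∂z − ∂A₃/∂x = 5
(∇×A)₃ = ∂A₂/∂x − ∂A₁/∂y = -3*y^2
∇×A = (-48*y*z - y + 6*z^2 - 12*z - 5, 5, -3*y^2)
At (2, -2, -1): (-81, 5, -12).

(-81, 5, -12)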